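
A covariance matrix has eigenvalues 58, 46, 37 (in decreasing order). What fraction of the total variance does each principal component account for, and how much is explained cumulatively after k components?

Step 1 — total variance = trace(Sigma) = Σ λ_i = 58 + 46 + 37 = 141.

Step 2 — fraction explained by component i = λ_i / Σ λ:
  PC1: 58/141 = 0.4113
  PC2: 46/141 = 0.3262
  PC3: 37/141 = 0.2624

Step 3 — cumulative fraction after k components = (λ_1 + ... + λ_k) / Σ λ:
  k = 1: 58/141 = 0.4113
  k = 2: (58 + 46)/141 = 104/141 = 0.7376
  k = 3: (58 + 46 + 37)/141 = 141/141 = 1

Summary (fraction, with percent):

explained: PC1 0.4113 (41.13%), PC2 0.3262 (32.62%), PC3 0.2624 (26.24%);  cumulative: 0.4113, 0.7376, 1


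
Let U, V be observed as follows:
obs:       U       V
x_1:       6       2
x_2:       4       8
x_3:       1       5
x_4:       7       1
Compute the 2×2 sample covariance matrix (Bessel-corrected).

Step 1 — column means:
  mean(U) = (6 + 4 + 1 + 7) / 4 = 18/4 = 4.5
  mean(V) = (2 + 8 + 5 + 1) / 4 = 16/4 = 4

Step 2 — sample covariance S[i,j] = (1/(n-1)) · Σ_k (x_{k,i} - mean_i) · (x_{k,j} - mean_j), with n-1 = 3.
  S[U,U] = ((1.5)·(1.5) + (-0.5)·(-0.5) + (-3.5)·(-3.5) + (2.5)·(2.5)) / 3 = 21/3 = 7
  S[U,V] = ((1.5)·(-2) + (-0.5)·(4) + (-3.5)·(1) + (2.5)·(-3)) / 3 = -16/3 = -5.3333
  S[V,V] = ((-2)·(-2) + (4)·(4) + (1)·(1) + (-3)·(-3)) / 3 = 30/3 = 10

S is symmetric (S[j,i] = S[i,j]). Assembling:

S = [[7, -5.3333],
 [-5.3333, 10]]


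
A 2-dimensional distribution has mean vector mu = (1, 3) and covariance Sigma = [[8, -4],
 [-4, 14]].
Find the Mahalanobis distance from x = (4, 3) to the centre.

Step 1 — centre the observation: (x - mu) = (3, 0).

Step 2 — invert Sigma. det(Sigma) = 8·14 - (-4)² = 96.
  Sigma^{-1} = (1/det) · [[d, -b], [-b, a]] = [[0.1458, 0.0417],
 [0.0417, 0.0833]].

Step 3 — form the quadratic (x - mu)^T · Sigma^{-1} · (x - mu):
  Sigma^{-1} · (x - mu) = (0.4375, 0.125).
  (x - mu)^T · [Sigma^{-1} · (x - mu)] = (3)·(0.4375) + (0)·(0.125) = 1.3125.

Step 4 — take square root: d = √(1.3125) ≈ 1.1456.

d(x, mu) = √(1.3125) ≈ 1.1456


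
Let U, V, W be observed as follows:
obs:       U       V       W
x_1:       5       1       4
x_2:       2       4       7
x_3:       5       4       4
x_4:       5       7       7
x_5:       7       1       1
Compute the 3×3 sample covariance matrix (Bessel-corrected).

Step 1 — column means:
  mean(U) = (5 + 2 + 5 + 5 + 7) / 5 = 24/5 = 4.8
  mean(V) = (1 + 4 + 4 + 7 + 1) / 5 = 17/5 = 3.4
  mean(W) = (4 + 7 + 4 + 7 + 1) / 5 = 23/5 = 4.6

Step 2 — sample covariance S[i,j] = (1/(n-1)) · Σ_k (x_{k,i} - mean_i) · (x_{k,j} - mean_j), with n-1 = 4.
  S[U,U] = ((0.2)·(0.2) + (-2.8)·(-2.8) + (0.2)·(0.2) + (0.2)·(0.2) + (2.2)·(2.2)) / 4 = 12.8/4 = 3.2
  S[U,V] = ((0.2)·(-2.4) + (-2.8)·(0.6) + (0.2)·(0.6) + (0.2)·(3.6) + (2.2)·(-2.4)) / 4 = -6.6/4 = -1.65
  S[U,W] = ((0.2)·(-0.6) + (-2.8)·(2.4) + (0.2)·(-0.6) + (0.2)·(2.4) + (2.2)·(-3.6)) / 4 = -14.4/4 = -3.6
  S[V,V] = ((-2.4)·(-2.4) + (0.6)·(0.6) + (0.6)·(0.6) + (3.6)·(3.6) + (-2.4)·(-2.4)) / 4 = 25.2/4 = 6.3
  S[V,W] = ((-2.4)·(-0.6) + (0.6)·(2.4) + (0.6)·(-0.6) + (3.6)·(2.4) + (-2.4)·(-3.6)) / 4 = 19.8/4 = 4.95
  S[W,W] = ((-0.6)·(-0.6) + (2.4)·(2.4) + (-0.6)·(-0.6) + (2.4)·(2.4) + (-3.6)·(-3.6)) / 4 = 25.2/4 = 6.3

S is symmetric (S[j,i] = S[i,j]). Assembling:

S = [[3.2, -1.65, -3.6],
 [-1.65, 6.3, 4.95],
 [-3.6, 4.95, 6.3]]


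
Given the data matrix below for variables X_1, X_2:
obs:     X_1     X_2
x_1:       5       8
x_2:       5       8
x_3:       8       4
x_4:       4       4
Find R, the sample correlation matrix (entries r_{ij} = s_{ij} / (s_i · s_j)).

Step 1 — column means:
  mean(X_1) = (5 + 5 + 8 + 4) / 4 = 22/4 = 5.5
  mean(X_2) = (8 + 8 + 4 + 4) / 4 = 24/4 = 6

Step 2 — sample variances and covariances s[i,j] = (1/(n-1)) · Σ_k (x_{k,i} - mean_i) · (x_{k,j} - mean_j), with n-1 = 3:
  s[X_1,X_1] = ((-0.5)·(-0.5) + (-0.5)·(-0.5) + (2.5)·(2.5) + (-1.5)·(-1.5)) / 3 = 9/3 = 3
  s[X_1,X_2] = ((-0.5)·(2) + (-0.5)·(2) + (2.5)·(-2) + (-1.5)·(-2)) / 3 = -4/3 = -1.3333
  s[X_2,X_2] = ((2)·(2) + (2)·(2) + (-2)·(-2) + (-2)·(-2)) / 3 = 16/3 = 5.3333
  Sample standard deviations s_i = √(s[i,i]):
  s(X_1) = √(3) = 1.7321
  s(X_2) = √(5.3333) = 2.3094

Step 3 — r_{ij} = s_{ij} / (s_i · s_j):
  r[X_1,X_1] = 1 (diagonal).
  r[X_1,X_2] = -1.3333 / (1.7321 · 2.3094) = -1.3333 / 4 = -0.3333
  r[X_2,X_2] = 1 (diagonal).

R is symmetric with unit diagonal. Assembling:

R = [[1, -0.3333],
 [-0.3333, 1]]


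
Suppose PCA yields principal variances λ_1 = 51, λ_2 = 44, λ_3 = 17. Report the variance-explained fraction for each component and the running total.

Step 1 — total variance = trace(Sigma) = Σ λ_i = 51 + 44 + 17 = 112.

Step 2 — fraction explained by component i = λ_i / Σ λ:
  PC1: 51/112 = 0.4554
  PC2: 44/112 = 0.3929
  PC3: 17/112 = 0.1518

Step 3 — cumulative fraction after k components = (λ_1 + ... + λ_k) / Σ λ:
  k = 1: 51/112 = 0.4554
  k = 2: (51 + 44)/112 = 95/112 = 0.8482
  k = 3: (51 + 44 + 17)/112 = 112/112 = 1

Summary (fraction, with percent):

explained: PC1 0.4554 (45.54%), PC2 0.3929 (39.29%), PC3 0.1518 (15.18%);  cumulative: 0.4554, 0.8482, 1


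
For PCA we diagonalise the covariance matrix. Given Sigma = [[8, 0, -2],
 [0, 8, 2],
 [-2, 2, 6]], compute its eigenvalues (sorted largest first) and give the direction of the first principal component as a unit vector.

Step 1 — characteristic polynomial p(λ) = det(λI - Sigma) = λ³ - tr·λ² + c_1·λ - det, where tr = trace, c_1 = sum of the principal 2×2 minors, det = det(Sigma):
  tr = 8 + 8 + 6 = 22,
  c_1 = (8·8 - (0)²) + (8·6 - (-2)²) + (8·6 - (2)²) = 64 + 44 + 44 = 152,
  det = 8·(8·6 - (2)²) - (0)·((0)·6 - (2)·(-2)) + (-2)·((0)·(2) - 8·(-2)) = 8·(44) - (0)·(4) + (-2)·(16) = 320.
  So p(λ) = λ³ - 22λ² + 152λ - 320.
Step 2 — look for an integer root (rational root theorem: any rational root is an integer divisor of 320). Testing λ = 4:
  p(4) = 64 - 352 + 608 - 320 = 0  ✓
  Dividing out (λ - 4): p(λ) = (λ - 4)(λ² - 18λ + 80).
Step 3 — remaining eigenvalues from the quadratic λ² - 18λ + 80 = 0:
  Δ = 18² - 4·80 = 324 - 320 = 4,  λ = (18 ± √4)/2 = (18 ± 2)/2 = 10 or 8.
  Sorted: λ_1 = 10,  λ_2 = 8,  λ_3 = 4  (check: sum = 22 = tr ✓).

Step 4 — unit eigenvector for λ_1 = 10: v spans the null space of (Sigma - λ_1 I), whose rows are
  r_1 = (-2, 0, -2),  r_2 = (0, -2, 2),  r_3 = (-2, 2, -4).
  v is orthogonal to every row, so take v ∝ r_1 × r_2 = ((0)·(2) - (-2)·(-2), (-2)·(0) - (-2)·(2), (-2)·(-2) - (0)·(0)) = (-4, 4, 4).
  Rescale (divide by 4; multiply by -1 so the first nonzero entry is positive): u = (1, -1, -1).
  ||u|| = √((1)² + (-1)² + (-1)²) = √(3) ≈ 1.7321,  v_1 = u/||u|| ≈ (0.5774, -0.5774, -0.5774) (||v_1|| = 1).

λ_1 = 10,  λ_2 = 8,  λ_3 = 4;  v_1 ≈ (0.5774, -0.5774, -0.5774)


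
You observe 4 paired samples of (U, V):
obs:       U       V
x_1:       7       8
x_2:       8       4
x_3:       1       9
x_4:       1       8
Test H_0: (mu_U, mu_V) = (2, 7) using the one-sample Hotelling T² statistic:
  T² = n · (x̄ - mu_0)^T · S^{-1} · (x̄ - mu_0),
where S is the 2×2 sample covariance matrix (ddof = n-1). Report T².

Step 1 — sample mean vector:
  mean(U) = (7 + 8 + 1 + 1) / 4 = 17/4 = 4.25
  mean(V) = (8 + 4 + 9 + 8) / 4 = 29/4 = 7.25
  x̄ = (4.25, 7.25),  deviation x̄ - mu_0 = (4.25, 7.25) - (2, 7) = (2.25, 0.25).

Step 2 — sample covariance matrix, S[i,j] = (1/(n-1)) · Σ_k (x_{k,i} - mean_i) · (x_{k,j} - mean_j), divisor n-1 = 3:
  S[U,U] = ((2.75)·(2.75) + (3.75)·(3.75) + (-3.25)·(-3.25) + (-3.25)·(-3.25)) / 3 = 42.75/3 = 14.25
  S[U,V] = ((2.75)·(0.75) + (3.75)·(-3.25) + (-3.25)·(1.75) + (-3.25)·(0.75)) / 3 = -18.25/3 = -6.0833
  S[V,V] = ((0.75)·(0.75) + (-3.25)·(-3.25) + (1.75)·(1.75) + (0.75)·(0.75)) / 3 = 14.75/3 = 4.9167
  S = [[14.25, -6.0833],
 [-6.0833, 4.9167]].

Step 3 — invert S. det(S) = 14.25·4.9167 - (-6.0833)² = 33.0556.
  S^{-1} = (1/det) · [[d, -b], [-b, a]] = [[0.1487, 0.184],
 [0.184, 0.4311]].

Step 4 — quadratic form (x̄ - mu_0)^T · S^{-1} · (x̄ - mu_0):
  S^{-1} · (x̄ - mu_0) = (0.3807, 0.5218),
  (x̄ - mu_0)^T · [...] = (2.25)·(0.3807) + (0.25)·(0.5218) = 0.987.

Step 5 — scale by n: T² = 4 · 0.987 = 3.9479.

T² ≈ 3.9479


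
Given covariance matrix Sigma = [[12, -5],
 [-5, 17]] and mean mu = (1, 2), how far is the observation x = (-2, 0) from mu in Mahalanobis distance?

Step 1 — centre the observation: (x - mu) = (-3, -2).

Step 2 — invert Sigma. det(Sigma) = 12·17 - (-5)² = 179.
  Sigma^{-1} = (1/det) · [[d, -b], [-b, a]] = [[0.095, 0.0279],
 [0.0279, 0.067]].

Step 3 — form the quadratic (x - mu)^T · Sigma^{-1} · (x - mu):
  Sigma^{-1} · (x - mu) = (-0.3408, -0.2179).
  (x - mu)^T · [Sigma^{-1} · (x - mu)] = (-3)·(-0.3408) + (-2)·(-0.2179) = 1.4581.

Step 4 — take square root: d = √(1.4581) ≈ 1.2075.

d(x, mu) = √(1.4581) ≈ 1.2075


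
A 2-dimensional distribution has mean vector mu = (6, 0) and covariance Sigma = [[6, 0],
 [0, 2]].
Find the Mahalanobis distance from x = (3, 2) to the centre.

Step 1 — centre the observation: (x - mu) = (-3, 2).

Step 2 — invert Sigma. det(Sigma) = 6·2 - (0)² = 12.
  Sigma^{-1} = (1/det) · [[d, -b], [-b, a]] = [[0.1667, 0],
 [0, 0.5]].

Step 3 — form the quadratic (x - mu)^T · Sigma^{-1} · (x - mu):
  Sigma^{-1} · (x - mu) = (-0.5, 1).
  (x - mu)^T · [Sigma^{-1} · (x - mu)] = (-3)·(-0.5) + (2)·(1) = 3.5.

Step 4 — take square root: d = √(3.5) ≈ 1.8708.

d(x, mu) = √(3.5) ≈ 1.8708


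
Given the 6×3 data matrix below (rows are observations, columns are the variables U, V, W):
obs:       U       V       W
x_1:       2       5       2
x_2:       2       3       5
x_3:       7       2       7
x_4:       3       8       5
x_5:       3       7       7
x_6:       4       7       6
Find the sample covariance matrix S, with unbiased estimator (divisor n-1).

Step 1 — column means:
  mean(U) = (2 + 2 + 7 + 3 + 3 + 4) / 6 = 21/6 = 3.5
  mean(V) = (5 + 3 + 2 + 8 + 7 + 7) / 6 = 32/6 = 5.3333
  mean(W) = (2 + 5 + 7 + 5 + 7 + 6) / 6 = 32/6 = 5.3333

Step 2 — sample covariance S[i,j] = (1/(n-1)) · Σ_k (x_{k,i} - mean_i) · (x_{k,j} - mean_j), with n-1 = 5.
  S[U,U] = ((-1.5)·(-1.5) + (-1.5)·(-1.5) + (3.5)·(3.5) + (-0.5)·(-0.5) + (-0.5)·(-0.5) + (0.5)·(0.5)) / 5 = 17.5/5 = 3.5
  S[U,V] = ((-1.5)·(-0.3333) + (-1.5)·(-2.3333) + (3.5)·(-3.3333) + (-0.5)·(2.6667) + (-0.5)·(1.6667) + (0.5)·(1.6667)) / 5 = -9/5 = -1.8
  S[U,W] = ((-1.5)·(-3.3333) + (-1.5)·(-0.3333) + (3.5)·(1.6667) + (-0.5)·(-0.3333) + (-0.5)·(1.6667) + (0.5)·(0.6667)) / 5 = 11/5 = 2.2
  S[V,V] = ((-0.3333)·(-0.3333) + (-2.3333)·(-2.3333) + (-3.3333)·(-3.3333) + (2.6667)·(2.6667) + (1.6667)·(1.6667) + (1.6667)·(1.6667)) / 5 = 29.3333/5 = 5.8667
  S[V,W] = ((-0.3333)·(-3.3333) + (-2.3333)·(-0.3333) + (-3.3333)·(1.6667) + (2.6667)·(-0.3333) + (1.6667)·(1.6667) + (1.6667)·(0.6667)) / 5 = -0.6667/5 = -0.1333
  S[W,W] = ((-3.3333)·(-3.3333) + (-0.3333)·(-0.3333) + (1.6667)·(1.6667) + (-0.3333)·(-0.3333) + (1.6667)·(1.6667) + (0.6667)·(0.6667)) / 5 = 17.3333/5 = 3.4667

S is symmetric (S[j,i] = S[i,j]). Assembling:

S = [[3.5, -1.8, 2.2],
 [-1.8, 5.8667, -0.1333],
 [2.2, -0.1333, 3.4667]]


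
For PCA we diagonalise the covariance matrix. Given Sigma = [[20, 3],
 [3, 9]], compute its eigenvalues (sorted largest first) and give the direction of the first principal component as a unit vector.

Step 1 — characteristic polynomial of 2×2 Sigma:
  det(Sigma - λI) = λ² - trace · λ + det = 0.
  trace = 20 + 9 = 29, det = 20·9 - (3)² = 171.
Step 2 — discriminant:
  Δ = trace² - 4·det = 841 - 684 = 157.
Step 3 — eigenvalues:
  λ = (trace ± √Δ)/2 = (29 ± 12.53)/2,
  λ_1 = 20.765,  λ_2 = 8.235.

Step 4 — unit eigenvector for λ_1: solve (Sigma - λ_1 I)v = 0. First row:
  (20 - 20.765)·v_x + (3)·v_y = 0, i.e. (-0.765)·v_x + (3)·v_y = 0,
  so v ∝ (b, λ_1 - a) = (3, 0.765) = u.
  ||u|| = √((3)² + (0.765)²) = √(9.5852) ≈ 3.096,
  v_1 = u/||u|| ≈ (0.969, 0.2471) (||v_1|| = 1).

λ_1 = 20.765,  λ_2 = 8.235;  v_1 ≈ (0.969, 0.2471)


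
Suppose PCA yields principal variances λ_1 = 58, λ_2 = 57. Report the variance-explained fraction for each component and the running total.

Step 1 — total variance = trace(Sigma) = Σ λ_i = 58 + 57 = 115.

Step 2 — fraction explained by component i = λ_i / Σ λ:
  PC1: 58/115 = 0.5043
  PC2: 57/115 = 0.4957

Step 3 — cumulative fraction after k components = (λ_1 + ... + λ_k) / Σ λ:
  k = 1: 58/115 = 0.5043
  k = 2: (58 + 57)/115 = 115/115 = 1

Summary (fraction, with percent):

explained: PC1 0.5043 (50.43%), PC2 0.4957 (49.57%);  cumulative: 0.5043, 1


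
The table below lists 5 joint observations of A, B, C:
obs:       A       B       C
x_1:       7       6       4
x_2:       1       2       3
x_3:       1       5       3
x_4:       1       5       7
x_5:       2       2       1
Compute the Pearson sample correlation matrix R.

Step 1 — column means:
  mean(A) = (7 + 1 + 1 + 1 + 2) / 5 = 12/5 = 2.4
  mean(B) = (6 + 2 + 5 + 5 + 2) / 5 = 20/5 = 4
  mean(C) = (4 + 3 + 3 + 7 + 1) / 5 = 18/5 = 3.6

Step 2 — sample variances and covariances s[i,j] = (1/(n-1)) · Σ_k (x_{k,i} - mean_i) · (x_{k,j} - mean_j), with n-1 = 4:
  s[A,A] = ((4.6)·(4.6) + (-1.4)·(-1.4) + (-1.4)·(-1.4) + (-1.4)·(-1.4) + (-0.4)·(-0.4)) / 4 = 27.2/4 = 6.8
  s[A,B] = ((4.6)·(2) + (-1.4)·(-2) + (-1.4)·(1) + (-1.4)·(1) + (-0.4)·(-2)) / 4 = 10/4 = 2.5
  s[A,C] = ((4.6)·(0.4) + (-1.4)·(-0.6) + (-1.4)·(-0.6) + (-1.4)·(3.4) + (-0.4)·(-2.6)) / 4 = -0.2/4 = -0.05
  s[B,B] = ((2)·(2) + (-2)·(-2) + (1)·(1) + (1)·(1) + (-2)·(-2)) / 4 = 14/4 = 3.5
  s[B,C] = ((2)·(0.4) + (-2)·(-0.6) + (1)·(-0.6) + (1)·(3.4) + (-2)·(-2.6)) / 4 = 10/4 = 2.5
  s[C,C] = ((0.4)·(0.4) + (-0.6)·(-0.6) + (-0.6)·(-0.6) + (3.4)·(3.4) + (-2.6)·(-2.6)) / 4 = 19.2/4 = 4.8
  Sample standard deviations s_i = √(s[i,i]):
  s(A) = √(6.8) = 2.6077
  s(B) = √(3.5) = 1.8708
  s(C) = √(4.8) = 2.1909

Step 3 — r_{ij} = s_{ij} / (s_i · s_j):
  r[A,A] = 1 (diagonal).
  r[A,B] = 2.5 / (2.6077 · 1.8708) = 2.5 / 4.8785 = 0.5125
  r[A,C] = -0.05 / (2.6077 · 2.1909) = -0.05 / 5.7131 = -0.0088
  r[B,B] = 1 (diagonal).
  r[B,C] = 2.5 / (1.8708 · 2.1909) = 2.5 / 4.0988 = 0.6099
  r[C,C] = 1 (diagonal).

R is symmetric with unit diagonal. Assembling:

R = [[1, 0.5125, -0.0088],
 [0.5125, 1, 0.6099],
 [-0.0088, 0.6099, 1]]


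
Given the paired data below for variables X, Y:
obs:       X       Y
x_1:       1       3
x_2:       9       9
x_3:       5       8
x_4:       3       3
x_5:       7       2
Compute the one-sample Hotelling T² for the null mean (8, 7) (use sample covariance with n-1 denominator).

Step 1 — sample mean vector:
  mean(X) = (1 + 9 + 5 + 3 + 7) / 5 = 25/5 = 5
  mean(Y) = (3 + 9 + 8 + 3 + 2) / 5 = 25/5 = 5
  x̄ = (5, 5),  deviation x̄ - mu_0 = (5, 5) - (8, 7) = (-3, -2).

Step 2 — sample covariance matrix, S[i,j] = (1/(n-1)) · Σ_k (x_{k,i} - mean_i) · (x_{k,j} - mean_j), divisor n-1 = 4:
  S[X,X] = ((-4)·(-4) + (4)·(4) + (0)·(0) + (-2)·(-2) + (2)·(2)) / 4 = 40/4 = 10
  S[X,Y] = ((-4)·(-2) + (4)·(4) + (0)·(3) + (-2)·(-2) + (2)·(-3)) / 4 = 22/4 = 5.5
  S[Y,Y] = ((-2)·(-2) + (4)·(4) + (3)·(3) + (-2)·(-2) + (-3)·(-3)) / 4 = 42/4 = 10.5
  S = [[10, 5.5],
 [5.5, 10.5]].

Step 3 — invert S. det(S) = 10·10.5 - (5.5)² = 74.75.
  S^{-1} = (1/det) · [[d, -b], [-b, a]] = [[0.1405, -0.0736],
 [-0.0736, 0.1338]].

Step 4 — quadratic form (x̄ - mu_0)^T · S^{-1} · (x̄ - mu_0):
  S^{-1} · (x̄ - mu_0) = (-0.2742, -0.0468),
  (x̄ - mu_0)^T · [...] = (-3)·(-0.2742) + (-2)·(-0.0468) = 0.9164.

Step 5 — scale by n: T² = 5 · 0.9164 = 4.5819.

T² ≈ 4.5819


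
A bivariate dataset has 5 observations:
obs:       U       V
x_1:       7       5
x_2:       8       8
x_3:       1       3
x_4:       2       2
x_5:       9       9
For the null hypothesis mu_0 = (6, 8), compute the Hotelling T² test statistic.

Step 1 — sample mean vector:
  mean(U) = (7 + 8 + 1 + 2 + 9) / 5 = 27/5 = 5.4
  mean(V) = (5 + 8 + 3 + 2 + 9) / 5 = 27/5 = 5.4
  x̄ = (5.4, 5.4),  deviation x̄ - mu_0 = (5.4, 5.4) - (6, 8) = (-0.6, -2.6).

Step 2 — sample covariance matrix, S[i,j] = (1/(n-1)) · Σ_k (x_{k,i} - mean_i) · (x_{k,j} - mean_j), divisor n-1 = 4:
  S[U,U] = ((1.6)·(1.6) + (2.6)·(2.6) + (-4.4)·(-4.4) + (-3.4)·(-3.4) + (3.6)·(3.6)) / 4 = 53.2/4 = 13.3
  S[U,V] = ((1.6)·(-0.4) + (2.6)·(2.6) + (-4.4)·(-2.4) + (-3.4)·(-3.4) + (3.6)·(3.6)) / 4 = 41.2/4 = 10.3
  S[V,V] = ((-0.4)·(-0.4) + (2.6)·(2.6) + (-2.4)·(-2.4) + (-3.4)·(-3.4) + (3.6)·(3.6)) / 4 = 37.2/4 = 9.3
  S = [[13.3, 10.3],
 [10.3, 9.3]].

Step 3 — invert S. det(S) = 13.3·9.3 - (10.3)² = 17.6.
  S^{-1} = (1/det) · [[d, -b], [-b, a]] = [[0.5284, -0.5852],
 [-0.5852, 0.7557]].

Step 4 — quadratic form (x̄ - mu_0)^T · S^{-1} · (x̄ - mu_0):
  S^{-1} · (x̄ - mu_0) = (1.2045, -1.6136),
  (x̄ - mu_0)^T · [...] = (-0.6)·(1.2045) + (-2.6)·(-1.6136) = 3.4727.

Step 5 — scale by n: T² = 5 · 3.4727 = 17.3636.

T² ≈ 17.3636


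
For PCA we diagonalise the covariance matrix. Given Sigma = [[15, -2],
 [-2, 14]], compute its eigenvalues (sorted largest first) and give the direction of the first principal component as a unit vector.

Step 1 — characteristic polynomial of 2×2 Sigma:
  det(Sigma - λI) = λ² - trace · λ + det = 0.
  trace = 15 + 14 = 29, det = 15·14 - (-2)² = 206.
Step 2 — discriminant:
  Δ = trace² - 4·det = 841 - 824 = 17.
Step 3 — eigenvalues:
  λ = (trace ± √Δ)/2 = (29 ± 4.1231)/2,
  λ_1 = 16.5616,  λ_2 = 12.4384.

Step 4 — unit eigenvector for λ_1: solve (Sigma - λ_1 I)v = 0. First row:
  (15 - 16.5616)·v_x + (-2)·v_y = 0, i.e. (-1.5616)·v_x + (-2)·v_y = 0,
  so v ∝ (b, λ_1 - a) = (-2, 1.5616); multiply by -1 so the first entry is positive: u = (2, -1.5616).
  ||u|| = √((2)² + (-1.5616)²) = √(6.4384) ≈ 2.5374,
  v_1 = u/||u|| ≈ (0.7882, -0.6154) (||v_1|| = 1).

λ_1 = 16.5616,  λ_2 = 12.4384;  v_1 ≈ (0.7882, -0.6154)


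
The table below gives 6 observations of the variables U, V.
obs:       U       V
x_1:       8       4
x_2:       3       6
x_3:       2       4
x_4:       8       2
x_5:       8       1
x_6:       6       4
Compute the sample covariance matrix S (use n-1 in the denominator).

Step 1 — column means:
  mean(U) = (8 + 3 + 2 + 8 + 8 + 6) / 6 = 35/6 = 5.8333
  mean(V) = (4 + 6 + 4 + 2 + 1 + 4) / 6 = 21/6 = 3.5

Step 2 — sample covariance S[i,j] = (1/(n-1)) · Σ_k (x_{k,i} - mean_i) · (x_{k,j} - mean_j), with n-1 = 5.
  S[U,U] = ((2.1667)·(2.1667) + (-2.8333)·(-2.8333) + (-3.8333)·(-3.8333) + (2.1667)·(2.1667) + (2.1667)·(2.1667) + (0.1667)·(0.1667)) / 5 = 36.8333/5 = 7.3667
  S[U,V] = ((2.1667)·(0.5) + (-2.8333)·(2.5) + (-3.8333)·(0.5) + (2.1667)·(-1.5) + (2.1667)·(-2.5) + (0.1667)·(0.5)) / 5 = -16.5/5 = -3.3
  S[V,V] = ((0.5)·(0.5) + (2.5)·(2.5) + (0.5)·(0.5) + (-1.5)·(-1.5) + (-2.5)·(-2.5) + (0.5)·(0.5)) / 5 = 15.5/5 = 3.1

S is symmetric (S[j,i] = S[i,j]). Assembling:

S = [[7.3667, -3.3],
 [-3.3, 3.1]]


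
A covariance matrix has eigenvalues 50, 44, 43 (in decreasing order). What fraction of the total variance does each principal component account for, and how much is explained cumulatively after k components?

Step 1 — total variance = trace(Sigma) = Σ λ_i = 50 + 44 + 43 = 137.

Step 2 — fraction explained by component i = λ_i / Σ λ:
  PC1: 50/137 = 0.365
  PC2: 44/137 = 0.3212
  PC3: 43/137 = 0.3139

Step 3 — cumulative fraction after k components = (λ_1 + ... + λ_k) / Σ λ:
  k = 1: 50/137 = 0.365
  k = 2: (50 + 44)/137 = 94/137 = 0.6861
  k = 3: (50 + 44 + 43)/137 = 137/137 = 1

Summary (fraction, with percent):

explained: PC1 0.365 (36.5%), PC2 0.3212 (32.12%), PC3 0.3139 (31.39%);  cumulative: 0.365, 0.6861, 1


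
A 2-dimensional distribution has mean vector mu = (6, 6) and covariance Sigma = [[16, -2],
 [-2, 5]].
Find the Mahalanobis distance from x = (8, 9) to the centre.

Step 1 — centre the observation: (x - mu) = (2, 3).

Step 2 — invert Sigma. det(Sigma) = 16·5 - (-2)² = 76.
  Sigma^{-1} = (1/det) · [[d, -b], [-b, a]] = [[0.0658, 0.0263],
 [0.0263, 0.2105]].

Step 3 — form the quadratic (x - mu)^T · Sigma^{-1} · (x - mu):
  Sigma^{-1} · (x - mu) = (0.2105, 0.6842).
  (x - mu)^T · [Sigma^{-1} · (x - mu)] = (2)·(0.2105) + (3)·(0.6842) = 2.4737.

Step 4 — take square root: d = √(2.4737) ≈ 1.5728.

d(x, mu) = √(2.4737) ≈ 1.5728


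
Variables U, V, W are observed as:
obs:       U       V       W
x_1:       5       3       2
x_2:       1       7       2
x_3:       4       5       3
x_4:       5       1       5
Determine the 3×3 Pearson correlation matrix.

Step 1 — column means:
  mean(U) = (5 + 1 + 4 + 5) / 4 = 15/4 = 3.75
  mean(V) = (3 + 7 + 5 + 1) / 4 = 16/4 = 4
  mean(W) = (2 + 2 + 3 + 5) / 4 = 12/4 = 3

Step 2 — sample variances and covariances s[i,j] = (1/(n-1)) · Σ_k (x_{k,i} - mean_i) · (x_{k,j} - mean_j), with n-1 = 3:
  s[U,U] = ((1.25)·(1.25) + (-2.75)·(-2.75) + (0.25)·(0.25) + (1.25)·(1.25)) / 3 = 10.75/3 = 3.5833
  s[U,V] = ((1.25)·(-1) + (-2.75)·(3) + (0.25)·(1) + (1.25)·(-3)) / 3 = -13/3 = -4.3333
  s[U,W] = ((1.25)·(-1) + (-2.75)·(-1) + (0.25)·(0) + (1.25)·(2)) / 3 = 4/3 = 1.3333
  s[V,V] = ((-1)·(-1) + (3)·(3) + (1)·(1) + (-3)·(-3)) / 3 = 20/3 = 6.6667
  s[V,W] = ((-1)·(-1) + (3)·(-1) + (1)·(0) + (-3)·(2)) / 3 = -8/3 = -2.6667
  s[W,W] = ((-1)·(-1) + (-1)·(-1) + (0)·(0) + (2)·(2)) / 3 = 6/3 = 2
  Sample standard deviations s_i = √(s[i,i]):
  s(U) = √(3.5833) = 1.893
  s(V) = √(6.6667) = 2.582
  s(W) = √(2) = 1.4142

Step 3 — r_{ij} = s_{ij} / (s_i · s_j):
  r[U,U] = 1 (diagonal).
  r[U,V] = -4.3333 / (1.893 · 2.582) = -4.3333 / 4.8876 = -0.8866
  r[U,W] = 1.3333 / (1.893 · 1.4142) = 1.3333 / 2.6771 = 0.4981
  r[V,V] = 1 (diagonal).
  r[V,W] = -2.6667 / (2.582 · 1.4142) = -2.6667 / 3.6515 = -0.7303
  r[W,W] = 1 (diagonal).

R is symmetric with unit diagonal. Assembling:

R = [[1, -0.8866, 0.4981],
 [-0.8866, 1, -0.7303],
 [0.4981, -0.7303, 1]]


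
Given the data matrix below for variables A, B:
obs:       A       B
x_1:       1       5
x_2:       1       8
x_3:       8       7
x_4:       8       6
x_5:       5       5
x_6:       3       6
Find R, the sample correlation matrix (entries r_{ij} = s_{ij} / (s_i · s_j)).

Step 1 — column means:
  mean(A) = (1 + 1 + 8 + 8 + 5 + 3) / 6 = 26/6 = 4.3333
  mean(B) = (5 + 8 + 7 + 6 + 5 + 6) / 6 = 37/6 = 6.1667

Step 2 — sample variances and covariances s[i,j] = (1/(n-1)) · Σ_k (x_{k,i} - mean_i) · (x_{k,j} - mean_j), with n-1 = 5:
  s[A,A] = ((-3.3333)·(-3.3333) + (-3.3333)·(-3.3333) + (3.6667)·(3.6667) + (3.6667)·(3.6667) + (0.6667)·(0.6667) + (-1.3333)·(-1.3333)) / 5 = 51.3333/5 = 10.2667
  s[A,B] = ((-3.3333)·(-1.1667) + (-3.3333)·(1.8333) + (3.6667)·(0.8333) + (3.6667)·(-0.1667) + (0.6667)·(-1.1667) + (-1.3333)·(-0.1667)) / 5 = -0.3333/5 = -0.0667
  s[B,B] = ((-1.1667)·(-1.1667) + (1.8333)·(1.8333) + (0.8333)·(0.8333) + (-0.1667)·(-0.1667) + (-1.1667)·(-1.1667) + (-0.1667)·(-0.1667)) / 5 = 6.8333/5 = 1.3667
  Sample standard deviations s_i = √(s[i,i]):
  s(A) = √(10.2667) = 3.2042
  s(B) = √(1.3667) = 1.169

Step 3 — r_{ij} = s_{ij} / (s_i · s_j):
  r[A,A] = 1 (diagonal).
  r[A,B] = -0.0667 / (3.2042 · 1.169) = -0.0667 / 3.7458 = -0.0178
  r[B,B] = 1 (diagonal).

R is symmetric with unit diagonal. Assembling:

R = [[1, -0.0178],
 [-0.0178, 1]]


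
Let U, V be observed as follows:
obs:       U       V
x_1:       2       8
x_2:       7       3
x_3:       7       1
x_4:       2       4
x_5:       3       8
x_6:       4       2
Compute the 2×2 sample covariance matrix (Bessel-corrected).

Step 1 — column means:
  mean(U) = (2 + 7 + 7 + 2 + 3 + 4) / 6 = 25/6 = 4.1667
  mean(V) = (8 + 3 + 1 + 4 + 8 + 2) / 6 = 26/6 = 4.3333

Step 2 — sample covariance S[i,j] = (1/(n-1)) · Σ_k (x_{k,i} - mean_i) · (x_{k,j} - mean_j), with n-1 = 5.
  S[U,U] = ((-2.1667)·(-2.1667) + (2.8333)·(2.8333) + (2.8333)·(2.8333) + (-2.1667)·(-2.1667) + (-1.1667)·(-1.1667) + (-0.1667)·(-0.1667)) / 5 = 26.8333/5 = 5.3667
  S[U,V] = ((-2.1667)·(3.6667) + (2.8333)·(-1.3333) + (2.8333)·(-3.3333) + (-2.1667)·(-0.3333) + (-1.1667)·(3.6667) + (-0.1667)·(-2.3333)) / 5 = -24.3333/5 = -4.8667
  S[V,V] = ((3.6667)·(3.6667) + (-1.3333)·(-1.3333) + (-3.3333)·(-3.3333) + (-0.3333)·(-0.3333) + (3.6667)·(3.6667) + (-2.3333)·(-2.3333)) / 5 = 45.3333/5 = 9.0667

S is symmetric (S[j,i] = S[i,j]). Assembling:

S = [[5.3667, -4.8667],
 [-4.8667, 9.0667]]


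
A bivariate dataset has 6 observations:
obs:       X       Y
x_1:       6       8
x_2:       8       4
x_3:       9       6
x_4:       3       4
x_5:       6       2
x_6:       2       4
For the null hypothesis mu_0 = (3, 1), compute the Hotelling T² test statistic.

Step 1 — sample mean vector:
  mean(X) = (6 + 8 + 9 + 3 + 6 + 2) / 6 = 34/6 = 5.6667
  mean(Y) = (8 + 4 + 6 + 4 + 2 + 4) / 6 = 28/6 = 4.6667
  x̄ = (5.6667, 4.6667),  deviation x̄ - mu_0 = (5.6667, 4.6667) - (3, 1) = (2.6667, 3.6667).

Step 2 — sample covariance matrix, S[i,j] = (1/(n-1)) · Σ_k (x_{k,i} - mean_i) · (x_{k,j} - mean_j), divisor n-1 = 5:
  S[X,X] = ((0.3333)·(0.3333) + (2.3333)·(2.3333) + (3.3333)·(3.3333) + (-2.6667)·(-2.6667) + (0.3333)·(0.3333) + (-3.6667)·(-3.6667)) / 5 = 37.3333/5 = 7.4667
  S[X,Y] = ((0.3333)·(3.3333) + (2.3333)·(-0.6667) + (3.3333)·(1.3333) + (-2.6667)·(-0.6667) + (0.3333)·(-2.6667) + (-3.6667)·(-0.6667)) / 5 = 7.3333/5 = 1.4667
  S[Y,Y] = ((3.3333)·(3.3333) + (-0.6667)·(-0.6667) + (1.3333)·(1.3333) + (-0.6667)·(-0.6667) + (-2.6667)·(-2.6667) + (-0.6667)·(-0.6667)) / 5 = 21.3333/5 = 4.2667
  S = [[7.4667, 1.4667],
 [1.4667, 4.2667]].

Step 3 — invert S. det(S) = 7.4667·4.2667 - (1.4667)² = 29.7067.
  S^{-1} = (1/det) · [[d, -b], [-b, a]] = [[0.1436, -0.0494],
 [-0.0494, 0.2513]].

Step 4 — quadratic form (x̄ - mu_0)^T · S^{-1} · (x̄ - mu_0):
  S^{-1} · (x̄ - mu_0) = (0.202, 0.7899),
  (x̄ - mu_0)^T · [...] = (2.6667)·(0.202) + (3.6667)·(0.7899) = 3.4351.

Step 5 — scale by n: T² = 6 · 3.4351 = 20.6104.

T² ≈ 20.6104


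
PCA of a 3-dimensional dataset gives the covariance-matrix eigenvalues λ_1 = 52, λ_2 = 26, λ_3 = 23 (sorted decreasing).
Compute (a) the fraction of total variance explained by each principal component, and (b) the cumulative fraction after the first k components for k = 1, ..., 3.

Step 1 — total variance = trace(Sigma) = Σ λ_i = 52 + 26 + 23 = 101.

Step 2 — fraction explained by component i = λ_i / Σ λ:
  PC1: 52/101 = 0.5149
  PC2: 26/101 = 0.2574
  PC3: 23/101 = 0.2277

Step 3 — cumulative fraction after k components = (λ_1 + ... + λ_k) / Σ λ:
  k = 1: 52/101 = 0.5149
  k = 2: (52 + 26)/101 = 78/101 = 0.7723
  k = 3: (52 + 26 + 23)/101 = 101/101 = 1

Summary (fraction, with percent):

explained: PC1 0.5149 (51.49%), PC2 0.2574 (25.74%), PC3 0.2277 (22.77%);  cumulative: 0.5149, 0.7723, 1


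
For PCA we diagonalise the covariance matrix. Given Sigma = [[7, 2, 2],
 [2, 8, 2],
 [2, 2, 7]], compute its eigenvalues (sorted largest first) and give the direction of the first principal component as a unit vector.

Step 1 — characteristic polynomial p(λ) = det(λI - Sigma) = λ³ - tr·λ² + c_1·λ - det, where tr = trace, c_1 = sum of the principal 2×2 minors, det = det(Sigma):
  tr = 7 + 8 + 7 = 22,
  c_1 = (7·8 - (2)²) + (7·7 - (2)²) + (8·7 - (2)²) = 52 + 45 + 52 = 149,
  det = 7·(8·7 - (2)²) - (2)·((2)·7 - (2)·(2)) + (2)·((2)·(2) - 8·(2)) = 7·(52) - (2)·(10) + (2)·(-12) = 320.
  So p(λ) = λ³ - 22λ² + 149λ - 320.
Step 2 — look for an integer root (rational root theorem: any rational root is an integer divisor of 320). Testing λ = 5:
  p(5) = 125 - 550 + 745 - 320 = 0  ✓
  Dividing out (λ - 5): p(λ) = (λ - 5)(λ² - 17λ + 64).
Step 3 — remaining eigenvalues from the quadratic λ² - 17λ + 64 = 0:
  Δ = 17² - 4·64 = 289 - 256 = 33,  λ = (17 ± √33)/2 = (17 ± 5.7446)/2 ≈ 11.3723 or 5.6277.
  Sorted: λ_1 = 11.3723,  λ_2 = 5.6277,  λ_3 = 5  (check: sum = 22 = tr ✓).

Step 4 — unit eigenvector for λ_1 ≈ 11.3723: v spans the null space of (Sigma - λ_1 I), whose rows are
  r_1 = (-4.3723, 2, 2),  r_2 = (2, -3.3723, 2),  r_3 = (2, 2, -4.3723).
  v is orthogonal to every row, so take v ∝ r_1 × r_2 = ((2)·(2) - (2)·(-3.3723), (2)·(2) - (-4.3723)·(2), (-4.3723)·(-3.3723) - (2)·(2)) ≈ (10.7446, 12.7446, 10.7446).
  Let u = (10.7446, 12.7446, 10.7446).
  ||u|| = √((10.7446)² + (12.7446)² + (10.7446)²) = √(393.3151) ≈ 19.8322,  v_1 = u/||u|| ≈ (0.5418, 0.6426, 0.5418) (||v_1|| = 1).

λ_1 = 11.3723,  λ_2 = 5.6277,  λ_3 = 5;  v_1 ≈ (0.5418, 0.6426, 0.5418)


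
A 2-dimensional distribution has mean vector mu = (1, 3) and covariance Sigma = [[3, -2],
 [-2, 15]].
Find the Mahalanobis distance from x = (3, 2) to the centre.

Step 1 — centre the observation: (x - mu) = (2, -1).

Step 2 — invert Sigma. det(Sigma) = 3·15 - (-2)² = 41.
  Sigma^{-1} = (1/det) · [[d, -b], [-b, a]] = [[0.3659, 0.0488],
 [0.0488, 0.0732]].

Step 3 — form the quadratic (x - mu)^T · Sigma^{-1} · (x - mu):
  Sigma^{-1} · (x - mu) = (0.6829, 0.0244).
  (x - mu)^T · [Sigma^{-1} · (x - mu)] = (2)·(0.6829) + (-1)·(0.0244) = 1.3415.

Step 4 — take square root: d = √(1.3415) ≈ 1.1582.

d(x, mu) = √(1.3415) ≈ 1.1582


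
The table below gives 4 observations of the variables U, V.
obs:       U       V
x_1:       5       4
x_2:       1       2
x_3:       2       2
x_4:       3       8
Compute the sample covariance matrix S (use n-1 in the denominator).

Step 1 — column means:
  mean(U) = (5 + 1 + 2 + 3) / 4 = 11/4 = 2.75
  mean(V) = (4 + 2 + 2 + 8) / 4 = 16/4 = 4

Step 2 — sample covariance S[i,j] = (1/(n-1)) · Σ_k (x_{k,i} - mean_i) · (x_{k,j} - mean_j), with n-1 = 3.
  S[U,U] = ((2.25)·(2.25) + (-1.75)·(-1.75) + (-0.75)·(-0.75) + (0.25)·(0.25)) / 3 = 8.75/3 = 2.9167
  S[U,V] = ((2.25)·(0) + (-1.75)·(-2) + (-0.75)·(-2) + (0.25)·(4)) / 3 = 6/3 = 2
  S[V,V] = ((0)·(0) + (-2)·(-2) + (-2)·(-2) + (4)·(4)) / 3 = 24/3 = 8

S is symmetric (S[j,i] = S[i,j]). Assembling:

S = [[2.9167, 2],
 [2, 8]]


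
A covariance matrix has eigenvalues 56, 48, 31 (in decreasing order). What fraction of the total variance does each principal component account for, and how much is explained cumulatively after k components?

Step 1 — total variance = trace(Sigma) = Σ λ_i = 56 + 48 + 31 = 135.

Step 2 — fraction explained by component i = λ_i / Σ λ:
  PC1: 56/135 = 0.4148
  PC2: 48/135 = 0.3556
  PC3: 31/135 = 0.2296

Step 3 — cumulative fraction after k components = (λ_1 + ... + λ_k) / Σ λ:
  k = 1: 56/135 = 0.4148
  k = 2: (56 + 48)/135 = 104/135 = 0.7704
  k = 3: (56 + 48 + 31)/135 = 135/135 = 1

Summary (fraction, with percent):

explained: PC1 0.4148 (41.48%), PC2 0.3556 (35.56%), PC3 0.2296 (22.96%);  cumulative: 0.4148, 0.7704, 1


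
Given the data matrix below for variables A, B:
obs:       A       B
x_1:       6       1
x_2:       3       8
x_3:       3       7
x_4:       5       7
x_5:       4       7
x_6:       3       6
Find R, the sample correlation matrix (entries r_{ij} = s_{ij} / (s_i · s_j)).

Step 1 — column means:
  mean(A) = (6 + 3 + 3 + 5 + 4 + 3) / 6 = 24/6 = 4
  mean(B) = (1 + 8 + 7 + 7 + 7 + 6) / 6 = 36/6 = 6

Step 2 — sample variances and covariances s[i,j] = (1/(n-1)) · Σ_k (x_{k,i} - mean_i) · (x_{k,j} - mean_j), with n-1 = 5:
  s[A,A] = ((2)·(2) + (-1)·(-1) + (-1)·(-1) + (1)·(1) + (0)·(0) + (-1)·(-1)) / 5 = 8/5 = 1.6
  s[A,B] = ((2)·(-5) + (-1)·(2) + (-1)·(1) + (1)·(1) + (0)·(1) + (-1)·(0)) / 5 = -12/5 = -2.4
  s[B,B] = ((-5)·(-5) + (2)·(2) + (1)·(1) + (1)·(1) + (1)·(1) + (0)·(0)) / 5 = 32/5 = 6.4
  Sample standard deviations s_i = √(s[i,i]):
  s(A) = √(1.6) = 1.2649
  s(B) = √(6.4) = 2.5298

Step 3 — r_{ij} = s_{ij} / (s_i · s_j):
  r[A,A] = 1 (diagonal).
  r[A,B] = -2.4 / (1.2649 · 2.5298) = -2.4 / 3.2 = -0.75
  r[B,B] = 1 (diagonal).

R is symmetric with unit diagonal. Assembling:

R = [[1, -0.75],
 [-0.75, 1]]


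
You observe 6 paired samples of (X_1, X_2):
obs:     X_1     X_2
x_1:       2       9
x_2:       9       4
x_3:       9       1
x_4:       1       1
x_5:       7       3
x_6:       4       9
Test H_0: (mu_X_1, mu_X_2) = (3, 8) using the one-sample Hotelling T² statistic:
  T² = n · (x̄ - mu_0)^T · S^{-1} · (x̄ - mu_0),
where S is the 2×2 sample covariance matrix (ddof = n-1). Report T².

Step 1 — sample mean vector:
  mean(X_1) = (2 + 9 + 9 + 1 + 7 + 4) / 6 = 32/6 = 5.3333
  mean(X_2) = (9 + 4 + 1 + 1 + 3 + 9) / 6 = 27/6 = 4.5
  x̄ = (5.3333, 4.5),  deviation x̄ - mu_0 = (5.3333, 4.5) - (3, 8) = (2.3333, -3.5).

Step 2 — sample covariance matrix, S[i,j] = (1/(n-1)) · Σ_k (x_{k,i} - mean_i) · (x_{k,j} - mean_j), divisor n-1 = 5:
  S[X_1,X_1] = ((-3.3333)·(-3.3333) + (3.6667)·(3.6667) + (3.6667)·(3.6667) + (-4.3333)·(-4.3333) + (1.6667)·(1.6667) + (-1.3333)·(-1.3333)) / 5 = 61.3333/5 = 12.2667
  S[X_1,X_2] = ((-3.3333)·(4.5) + (3.6667)·(-0.5) + (3.6667)·(-3.5) + (-4.3333)·(-3.5) + (1.6667)·(-1.5) + (-1.3333)·(4.5)) / 5 = -23/5 = -4.6
  S[X_2,X_2] = ((4.5)·(4.5) + (-0.5)·(-0.5) + (-3.5)·(-3.5) + (-3.5)·(-3.5) + (-1.5)·(-1.5) + (4.5)·(4.5)) / 5 = 67.5/5 = 13.5
  S = [[12.2667, -4.6],
 [-4.6, 13.5]].

Step 3 — invert S. det(S) = 12.2667·13.5 - (-4.6)² = 144.44.
  S^{-1} = (1/det) · [[d, -b], [-b, a]] = [[0.0935, 0.0318],
 [0.0318, 0.0849]].

Step 4 — quadratic form (x̄ - mu_0)^T · S^{-1} · (x̄ - mu_0):
  S^{-1} · (x̄ - mu_0) = (0.1066, -0.2229),
  (x̄ - mu_0)^T · [...] = (2.3333)·(0.1066) + (-3.5)·(-0.2229) = 1.029.

Step 5 — scale by n: T² = 6 · 1.029 = 6.1742.

T² ≈ 6.1742


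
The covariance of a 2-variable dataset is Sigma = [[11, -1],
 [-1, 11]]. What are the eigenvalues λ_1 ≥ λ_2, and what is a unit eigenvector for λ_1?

Step 1 — characteristic polynomial of 2×2 Sigma:
  det(Sigma - λI) = λ² - trace · λ + det = 0.
  trace = 11 + 11 = 22, det = 11·11 - (-1)² = 120.
Step 2 — discriminant:
  Δ = trace² - 4·det = 484 - 480 = 4.
Step 3 — eigenvalues:
  λ = (trace ± √Δ)/2 = (22 ± 2)/2,
  λ_1 = 12,  λ_2 = 10.

Step 4 — unit eigenvector for λ_1: solve (Sigma - λ_1 I)v = 0. First row:
  (11 - 12)·v_x + (-1)·v_y = 0, i.e. (-1)·v_x + (-1)·v_y = 0,
  so v ∝ (b, λ_1 - a) = (-1, 1); multiply by -1 so the first entry is positive: u = (1, -1).
  ||u|| = √((1)² + (-1)²) = √(2) ≈ 1.4142,
  v_1 = u/||u|| ≈ (0.7071, -0.7071) (||v_1|| = 1).

λ_1 = 12,  λ_2 = 10;  v_1 ≈ (0.7071, -0.7071)


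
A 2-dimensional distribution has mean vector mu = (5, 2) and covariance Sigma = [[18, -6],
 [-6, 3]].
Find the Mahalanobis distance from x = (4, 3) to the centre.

Step 1 — centre the observation: (x - mu) = (-1, 1).

Step 2 — invert Sigma. det(Sigma) = 18·3 - (-6)² = 18.
  Sigma^{-1} = (1/det) · [[d, -b], [-b, a]] = [[0.1667, 0.3333],
 [0.3333, 1]].

Step 3 — form the quadratic (x - mu)^T · Sigma^{-1} · (x - mu):
  Sigma^{-1} · (x - mu) = (0.1667, 0.6667).
  (x - mu)^T · [Sigma^{-1} · (x - mu)] = (-1)·(0.1667) + (1)·(0.6667) = 0.5.

Step 4 — take square root: d = √(0.5) ≈ 0.7071.

d(x, mu) = √(0.5) ≈ 0.7071


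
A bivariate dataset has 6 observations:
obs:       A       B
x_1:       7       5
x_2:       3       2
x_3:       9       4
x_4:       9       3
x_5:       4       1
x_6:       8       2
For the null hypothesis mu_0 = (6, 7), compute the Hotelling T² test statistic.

Step 1 — sample mean vector:
  mean(A) = (7 + 3 + 9 + 9 + 4 + 8) / 6 = 40/6 = 6.6667
  mean(B) = (5 + 2 + 4 + 3 + 1 + 2) / 6 = 17/6 = 2.8333
  x̄ = (6.6667, 2.8333),  deviation x̄ - mu_0 = (6.6667, 2.8333) - (6, 7) = (0.6667, -4.1667).

Step 2 — sample covariance matrix, S[i,j] = (1/(n-1)) · Σ_k (x_{k,i} - mean_i) · (x_{k,j} - mean_j), divisor n-1 = 5:
  S[A,A] = ((0.3333)·(0.3333) + (-3.6667)·(-3.6667) + (2.3333)·(2.3333) + (2.3333)·(2.3333) + (-2.6667)·(-2.6667) + (1.3333)·(1.3333)) / 5 = 33.3333/5 = 6.6667
  S[A,B] = ((0.3333)·(2.1667) + (-3.6667)·(-0.8333) + (2.3333)·(1.1667) + (2.3333)·(0.1667) + (-2.6667)·(-1.8333) + (1.3333)·(-0.8333)) / 5 = 10.6667/5 = 2.1333
  S[B,B] = ((2.1667)·(2.1667) + (-0.8333)·(-0.8333) + (1.1667)·(1.1667) + (0.1667)·(0.1667) + (-1.8333)·(-1.8333) + (-0.8333)·(-0.8333)) / 5 = 10.8333/5 = 2.1667
  S = [[6.6667, 2.1333],
 [2.1333, 2.1667]].

Step 3 — invert S. det(S) = 6.6667·2.1667 - (2.1333)² = 9.8933.
  S^{-1} = (1/det) · [[d, -b], [-b, a]] = [[0.219, -0.2156],
 [-0.2156, 0.6739]].

Step 4 — quadratic form (x̄ - mu_0)^T · S^{-1} · (x̄ - mu_0):
  S^{-1} · (x̄ - mu_0) = (1.0445, -2.9515),
  (x̄ - mu_0)^T · [...] = (0.6667)·(1.0445) + (-4.1667)·(-2.9515) = 12.9942.

Step 5 — scale by n: T² = 6 · 12.9942 = 77.965.

T² ≈ 77.965


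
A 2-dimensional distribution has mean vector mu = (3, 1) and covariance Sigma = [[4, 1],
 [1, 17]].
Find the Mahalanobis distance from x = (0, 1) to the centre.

Step 1 — centre the observation: (x - mu) = (-3, 0).

Step 2 — invert Sigma. det(Sigma) = 4·17 - (1)² = 67.
  Sigma^{-1} = (1/det) · [[d, -b], [-b, a]] = [[0.2537, -0.0149],
 [-0.0149, 0.0597]].

Step 3 — form the quadratic (x - mu)^T · Sigma^{-1} · (x - mu):
  Sigma^{-1} · (x - mu) = (-0.7612, 0.0448).
  (x - mu)^T · [Sigma^{-1} · (x - mu)] = (-3)·(-0.7612) + (0)·(0.0448) = 2.2836.

Step 4 — take square root: d = √(2.2836) ≈ 1.5112.

d(x, mu) = √(2.2836) ≈ 1.5112


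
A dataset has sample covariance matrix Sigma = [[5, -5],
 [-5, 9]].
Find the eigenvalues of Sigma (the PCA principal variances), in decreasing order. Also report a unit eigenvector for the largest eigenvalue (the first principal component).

Step 1 — characteristic polynomial of 2×2 Sigma:
  det(Sigma - λI) = λ² - trace · λ + det = 0.
  trace = 5 + 9 = 14, det = 5·9 - (-5)² = 20.
Step 2 — discriminant:
  Δ = trace² - 4·det = 196 - 80 = 116.
Step 3 — eigenvalues:
  λ = (trace ± √Δ)/2 = (14 ± 10.7703)/2,
  λ_1 = 12.3852,  λ_2 = 1.6148.

Step 4 — unit eigenvector for λ_1: solve (Sigma - λ_1 I)v = 0. First row:
  (5 - 12.3852)·v_x + (-5)·v_y = 0, i.e. (-7.3852)·v_x + (-5)·v_y = 0,
  so v ∝ (b, λ_1 - a) = (-5, 7.3852); multiply by -1 so the first entry is positive: u = (5, -7.3852).
  ||u|| = √((5)² + (-7.3852)²) = √(79.5407) ≈ 8.9186,
  v_1 = u/||u|| ≈ (0.5606, -0.8281) (||v_1|| = 1).

λ_1 = 12.3852,  λ_2 = 1.6148;  v_1 ≈ (0.5606, -0.8281)


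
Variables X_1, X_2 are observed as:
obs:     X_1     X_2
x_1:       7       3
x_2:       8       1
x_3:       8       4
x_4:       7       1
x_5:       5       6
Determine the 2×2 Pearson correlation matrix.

Step 1 — column means:
  mean(X_1) = (7 + 8 + 8 + 7 + 5) / 5 = 35/5 = 7
  mean(X_2) = (3 + 1 + 4 + 1 + 6) / 5 = 15/5 = 3

Step 2 — sample variances and covariances s[i,j] = (1/(n-1)) · Σ_k (x_{k,i} - mean_i) · (x_{k,j} - mean_j), with n-1 = 4:
  s[X_1,X_1] = ((0)·(0) + (1)·(1) + (1)·(1) + (0)·(0) + (-2)·(-2)) / 4 = 6/4 = 1.5
  s[X_1,X_2] = ((0)·(0) + (1)·(-2) + (1)·(1) + (0)·(-2) + (-2)·(3)) / 4 = -7/4 = -1.75
  s[X_2,X_2] = ((0)·(0) + (-2)·(-2) + (1)·(1) + (-2)·(-2) + (3)·(3)) / 4 = 18/4 = 4.5
  Sample standard deviations s_i = √(s[i,i]):
  s(X_1) = √(1.5) = 1.2247
  s(X_2) = √(4.5) = 2.1213

Step 3 — r_{ij} = s_{ij} / (s_i · s_j):
  r[X_1,X_1] = 1 (diagonal).
  r[X_1,X_2] = -1.75 / (1.2247 · 2.1213) = -1.75 / 2.5981 = -0.6736
  r[X_2,X_2] = 1 (diagonal).

R is symmetric with unit diagonal. Assembling:

R = [[1, -0.6736],
 [-0.6736, 1]]


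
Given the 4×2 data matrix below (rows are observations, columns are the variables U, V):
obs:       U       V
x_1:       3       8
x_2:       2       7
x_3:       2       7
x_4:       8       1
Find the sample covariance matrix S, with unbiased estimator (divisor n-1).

Step 1 — column means:
  mean(U) = (3 + 2 + 2 + 8) / 4 = 15/4 = 3.75
  mean(V) = (8 + 7 + 7 + 1) / 4 = 23/4 = 5.75

Step 2 — sample covariance S[i,j] = (1/(n-1)) · Σ_k (x_{k,i} - mean_i) · (x_{k,j} - mean_j), with n-1 = 3.
  S[U,U] = ((-0.75)·(-0.75) + (-1.75)·(-1.75) + (-1.75)·(-1.75) + (4.25)·(4.25)) / 3 = 24.75/3 = 8.25
  S[U,V] = ((-0.75)·(2.25) + (-1.75)·(1.25) + (-1.75)·(1.25) + (4.25)·(-4.75)) / 3 = -26.25/3 = -8.75
  S[V,V] = ((2.25)·(2.25) + (1.25)·(1.25) + (1.25)·(1.25) + (-4.75)·(-4.75)) / 3 = 30.75/3 = 10.25

S is symmetric (S[j,i] = S[i,j]). Assembling:

S = [[8.25, -8.75],
 [-8.75, 10.25]]
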